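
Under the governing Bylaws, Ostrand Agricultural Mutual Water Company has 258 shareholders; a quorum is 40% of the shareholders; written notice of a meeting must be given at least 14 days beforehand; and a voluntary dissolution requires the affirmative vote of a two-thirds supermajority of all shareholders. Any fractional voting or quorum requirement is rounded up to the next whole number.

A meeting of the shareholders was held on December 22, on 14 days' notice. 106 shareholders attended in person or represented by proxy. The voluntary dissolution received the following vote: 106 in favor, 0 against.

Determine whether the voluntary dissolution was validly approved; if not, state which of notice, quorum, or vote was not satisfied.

Notice: 14 days given; 14 required. Satisfied.
Quorum: 40% of 258 = 103.20, rounded up to 104; 106 present. Satisfied.
Vote: requires two-thirds of all shareholders (258); 2/3 of 258 = 172, so 172 needed; 106 in favor. Not satisfied.

Invalid — vote requirement not satisfied.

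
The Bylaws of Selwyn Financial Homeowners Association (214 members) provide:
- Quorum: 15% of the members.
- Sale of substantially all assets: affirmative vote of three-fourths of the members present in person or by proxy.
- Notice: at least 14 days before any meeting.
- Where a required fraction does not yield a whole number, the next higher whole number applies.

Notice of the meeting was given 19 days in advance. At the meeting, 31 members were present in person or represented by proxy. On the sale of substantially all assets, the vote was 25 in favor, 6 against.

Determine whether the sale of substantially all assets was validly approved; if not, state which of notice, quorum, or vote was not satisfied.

Invalid — quorum requirement not satisfied.

Notice: 19 days given; 14 required. Satisfied.
Quorum: 15% of 214 = 32.10, rounded up to 33; 31 present. Not satisfied.
Vote: requires three-fourths of those present (31); 3/4 of 31 = 23.25, rounded up to 24, so 24 needed; 25 in favor. Satisfied.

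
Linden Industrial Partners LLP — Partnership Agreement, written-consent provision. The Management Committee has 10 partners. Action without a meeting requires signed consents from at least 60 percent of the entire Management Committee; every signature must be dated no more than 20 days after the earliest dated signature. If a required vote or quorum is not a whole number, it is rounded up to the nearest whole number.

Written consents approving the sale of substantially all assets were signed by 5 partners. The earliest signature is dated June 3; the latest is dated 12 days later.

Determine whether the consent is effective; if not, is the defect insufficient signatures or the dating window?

Signatures required: at least 60 percent of 10 — 3/5 of 10 = 6, so 6 needed; 5 signed. Insufficient.
Dating window: the latest signature is 12 days after the earliest; the limit is 20 days. Within the window.

Not effective — insufficient signatures.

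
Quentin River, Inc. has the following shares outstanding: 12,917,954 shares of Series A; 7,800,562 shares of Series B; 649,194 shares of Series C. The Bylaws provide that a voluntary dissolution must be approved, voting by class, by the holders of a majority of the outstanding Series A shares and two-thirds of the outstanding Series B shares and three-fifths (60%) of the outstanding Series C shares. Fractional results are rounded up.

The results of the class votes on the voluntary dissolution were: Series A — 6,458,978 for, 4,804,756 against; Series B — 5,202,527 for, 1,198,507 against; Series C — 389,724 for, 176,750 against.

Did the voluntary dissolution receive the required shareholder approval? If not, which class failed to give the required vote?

Series A: a majority of 12917954 is 6458978; 6,458,978 required, 6,458,978 in favor — approved.
Series B: 2/3 of 7800562 = 5200374.67, rounded up to 5200375; 5,200,375 required, 5,202,527 in favor — approved.
Series C: 3/5 of 649194 = 389516.40, rounded up to 389517; 389,517 required, 389,724 in favor — approved.

Approved — every class gave the required vote.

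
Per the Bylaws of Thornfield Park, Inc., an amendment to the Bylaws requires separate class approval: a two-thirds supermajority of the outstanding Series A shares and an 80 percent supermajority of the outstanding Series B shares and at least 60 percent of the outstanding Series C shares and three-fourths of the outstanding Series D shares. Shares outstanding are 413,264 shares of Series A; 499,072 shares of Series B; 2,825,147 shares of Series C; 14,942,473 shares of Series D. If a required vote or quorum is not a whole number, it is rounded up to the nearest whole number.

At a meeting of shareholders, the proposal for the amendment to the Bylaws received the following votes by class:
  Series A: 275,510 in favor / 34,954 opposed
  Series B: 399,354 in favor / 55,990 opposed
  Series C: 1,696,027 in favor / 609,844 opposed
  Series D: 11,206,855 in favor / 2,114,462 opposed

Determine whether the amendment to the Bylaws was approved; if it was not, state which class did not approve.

Series A: 2/3 of 413264 = 275509.33, rounded up to 275510; 275,510 required, 275,510 in favor — approved.
Series B: 4/5 of 499072 = 399257.60, rounded up to 399258; 399,258 required, 399,354 in favor — approved.
Series C: 3/5 of 2825147 = 1695088.20, rounded up to 1695089; 1,695,089 required, 1,696,027 in favor — approved.
Series D: 3/4 of 14942473 = 11206854.75, rounded up to 11206855; 11,206,855 required, 11,206,855 in favor — approved.

Approved — every class gave the required vote.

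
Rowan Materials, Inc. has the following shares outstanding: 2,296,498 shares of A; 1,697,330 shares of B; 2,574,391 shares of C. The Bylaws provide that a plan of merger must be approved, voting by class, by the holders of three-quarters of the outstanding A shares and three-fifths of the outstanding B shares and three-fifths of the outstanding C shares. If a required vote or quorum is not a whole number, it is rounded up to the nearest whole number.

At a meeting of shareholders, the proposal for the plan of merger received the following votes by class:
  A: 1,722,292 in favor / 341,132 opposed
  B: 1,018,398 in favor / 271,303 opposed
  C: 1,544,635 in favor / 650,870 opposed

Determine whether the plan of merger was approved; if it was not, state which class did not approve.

A: 3/4 of 2296498 = 1722373.50, rounded up to 1722374; 1,722,374 required, 1,722,292 in favor — not approved.
B: 3/5 of 1697330 = 1018398; 1,018,398 required, 1,018,398 in favor — approved.
C: 3/5 of 2574391 = 1544634.60, rounded up to 1544635; 1,544,635 required, 1,544,635 in favor — approved.

Not approved — the A shares did not give the required vote.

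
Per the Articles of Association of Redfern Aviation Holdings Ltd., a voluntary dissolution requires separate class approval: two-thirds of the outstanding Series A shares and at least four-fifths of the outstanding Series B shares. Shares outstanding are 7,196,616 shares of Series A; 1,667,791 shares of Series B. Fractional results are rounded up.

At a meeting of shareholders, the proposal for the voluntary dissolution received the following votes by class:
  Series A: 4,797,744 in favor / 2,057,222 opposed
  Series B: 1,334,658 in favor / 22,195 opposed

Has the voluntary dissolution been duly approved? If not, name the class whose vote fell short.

Approved — every class gave the required vote.

Series A: 2/3 of 7196616 = 4797744; 4,797,744 required, 4,797,744 in favor — approved.
Series B: 4/5 of 1667791 = 1334232.80, rounded up to 1334233; 1,334,233 required, 1,334,658 in favor — approved.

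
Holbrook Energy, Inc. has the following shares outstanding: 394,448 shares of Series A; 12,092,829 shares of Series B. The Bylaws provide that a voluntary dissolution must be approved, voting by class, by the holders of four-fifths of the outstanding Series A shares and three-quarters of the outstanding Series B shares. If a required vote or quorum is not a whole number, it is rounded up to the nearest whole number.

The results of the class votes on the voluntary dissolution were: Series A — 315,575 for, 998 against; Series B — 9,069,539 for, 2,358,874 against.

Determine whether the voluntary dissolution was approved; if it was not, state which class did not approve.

Not approved — the Series B shares did not give the required vote.

Series A: 4/5 of 394448 = 315558.40, rounded up to 315559; 315,559 required, 315,575 in favor — approved.
Series B: 3/4 of 12092829 = 9069621.75, rounded up to 9069622; 9,069,622 required, 9,069,539 in favor — not approved.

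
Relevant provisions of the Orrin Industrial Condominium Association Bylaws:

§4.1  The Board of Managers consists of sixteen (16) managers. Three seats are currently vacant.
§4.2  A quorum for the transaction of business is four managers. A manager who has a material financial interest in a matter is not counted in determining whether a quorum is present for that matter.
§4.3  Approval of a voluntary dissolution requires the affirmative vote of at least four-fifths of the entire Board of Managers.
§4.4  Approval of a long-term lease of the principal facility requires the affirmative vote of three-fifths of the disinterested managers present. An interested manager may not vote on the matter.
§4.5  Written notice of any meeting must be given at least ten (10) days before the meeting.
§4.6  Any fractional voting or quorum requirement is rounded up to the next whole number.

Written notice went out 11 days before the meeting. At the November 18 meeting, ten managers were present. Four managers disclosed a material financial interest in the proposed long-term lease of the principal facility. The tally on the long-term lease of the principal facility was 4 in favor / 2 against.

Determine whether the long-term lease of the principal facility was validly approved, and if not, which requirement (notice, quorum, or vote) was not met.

Notice: 11 days given; 10 required (11 ≥ 10). Satisfied.
Quorum: 10 present, but the 4 interested managers do not count, leaving 6. Quorum is 4. Satisfied.
Vote: the long-term lease of the principal facility requires three-fifths of the disinterested managers present (10 − 4 = 6). 3/5 of 6 = 3.60, rounded up to 4, so 4 affirmative votes are needed; 4 voted in favor. Satisfied.

Valid — all requirements satisfied.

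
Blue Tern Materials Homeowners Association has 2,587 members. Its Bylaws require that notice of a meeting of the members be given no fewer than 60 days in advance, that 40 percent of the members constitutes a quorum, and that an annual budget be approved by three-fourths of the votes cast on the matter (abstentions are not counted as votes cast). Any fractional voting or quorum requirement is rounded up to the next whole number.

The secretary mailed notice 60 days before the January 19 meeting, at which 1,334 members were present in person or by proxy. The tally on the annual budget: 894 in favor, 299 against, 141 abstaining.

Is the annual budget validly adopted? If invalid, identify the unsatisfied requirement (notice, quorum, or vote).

Notice: 60 days given; 60 required. Satisfied.
Quorum: 40% of 2,587 = 1,034.80, rounded up to 1,035; 1,334 present. Satisfied.
Vote: requires three-fourths of the votes cast (1,334 − 141 abstaining = 1,193); 3/4 of 1193 = 894.75, rounded up to 895, so 895 needed; 894 in favor. Not satisfied.

Invalid — vote requirement not satisfied.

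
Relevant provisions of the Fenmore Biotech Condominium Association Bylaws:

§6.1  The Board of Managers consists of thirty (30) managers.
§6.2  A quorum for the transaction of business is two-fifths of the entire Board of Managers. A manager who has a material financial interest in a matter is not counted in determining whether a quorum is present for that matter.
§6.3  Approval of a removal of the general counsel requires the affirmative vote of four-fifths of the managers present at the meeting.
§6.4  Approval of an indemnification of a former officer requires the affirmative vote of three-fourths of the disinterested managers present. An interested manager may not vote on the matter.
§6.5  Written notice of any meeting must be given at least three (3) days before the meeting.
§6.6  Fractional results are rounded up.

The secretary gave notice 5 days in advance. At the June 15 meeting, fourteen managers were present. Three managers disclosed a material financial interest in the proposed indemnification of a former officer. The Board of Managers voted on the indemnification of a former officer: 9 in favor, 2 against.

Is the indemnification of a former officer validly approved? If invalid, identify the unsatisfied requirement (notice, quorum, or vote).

Invalid — quorum requirement not satisfied.

Notice: 5 days given; 3 required (5 ≥ 3). Satisfied.
Quorum: 14 present, but the 3 interested managers do not count, leaving 11. Quorum is 12. Not satisfied.
Vote: the indemnification of a former officer requires three-fourths of the disinterested managers present (14 − 3 = 11). 3/4 of 11 = 8.25, rounded up to 9, so 9 affirmative votes are needed; 9 voted in favor. Satisfied. (Moot — without a quorum no business can be validly transacted.)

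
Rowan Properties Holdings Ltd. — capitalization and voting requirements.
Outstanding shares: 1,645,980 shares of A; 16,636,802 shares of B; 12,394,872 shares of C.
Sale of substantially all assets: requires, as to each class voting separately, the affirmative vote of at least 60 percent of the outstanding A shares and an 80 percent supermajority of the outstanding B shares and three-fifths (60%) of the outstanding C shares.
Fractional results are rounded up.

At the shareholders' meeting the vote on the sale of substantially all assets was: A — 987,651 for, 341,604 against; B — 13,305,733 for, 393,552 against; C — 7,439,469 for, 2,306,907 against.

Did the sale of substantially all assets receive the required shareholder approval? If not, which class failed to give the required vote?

A: 3/5 of 1645980 = 987588; 987,588 required, 987,651 in favor — approved.
B: 4/5 of 16636802 = 13309441.60, rounded up to 13309442; 13,309,442 required, 13,305,733 in favor — not approved.
C: 3/5 of 12394872 = 7436923.20, rounded up to 7436924; 7,436,924 required, 7,439,469 in favor — approved.

Not approved — the B shares did not give the required vote.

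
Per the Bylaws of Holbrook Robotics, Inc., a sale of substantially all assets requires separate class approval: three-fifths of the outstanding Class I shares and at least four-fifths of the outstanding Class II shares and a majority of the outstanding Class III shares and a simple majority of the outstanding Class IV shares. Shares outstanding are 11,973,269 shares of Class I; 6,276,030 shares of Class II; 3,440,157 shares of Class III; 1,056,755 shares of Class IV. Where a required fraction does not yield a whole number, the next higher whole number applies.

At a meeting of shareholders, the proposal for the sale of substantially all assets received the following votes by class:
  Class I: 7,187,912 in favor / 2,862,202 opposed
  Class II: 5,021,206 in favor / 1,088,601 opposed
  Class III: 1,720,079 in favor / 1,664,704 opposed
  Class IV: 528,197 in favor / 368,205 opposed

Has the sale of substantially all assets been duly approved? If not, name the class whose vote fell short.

Not approved — the Class IV shares did not give the required vote.

Class I: 3/5 of 11973269 = 7183961.40, rounded up to 7183962; 7,183,962 required, 7,187,912 in favor — approved.
Class II: 4/5 of 6276030 = 5020824; 5,020,824 required, 5,021,206 in favor — approved.
Class III: a majority of 3440157 is 1720079; 1,720,079 required, 1,720,079 in favor — approved.
Class IV: a majority of 1056755 is 528378; 528,378 required, 528,197 in favor — not approved.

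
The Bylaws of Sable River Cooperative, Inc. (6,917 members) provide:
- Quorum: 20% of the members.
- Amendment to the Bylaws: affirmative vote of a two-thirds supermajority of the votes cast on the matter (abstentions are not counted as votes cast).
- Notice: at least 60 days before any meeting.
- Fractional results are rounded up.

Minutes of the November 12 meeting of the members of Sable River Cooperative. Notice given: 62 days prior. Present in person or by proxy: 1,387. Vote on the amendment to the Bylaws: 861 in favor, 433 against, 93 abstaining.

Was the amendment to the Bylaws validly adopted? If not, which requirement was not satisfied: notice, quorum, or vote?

Invalid — vote requirement not satisfied.

Notice: 62 days given; 60 required. Satisfied.
Quorum: 20% of 6,917 = 1,383.40, rounded up to 1,384; 1,387 present. Satisfied.
Vote: requires two-thirds of the votes cast (1,387 − 93 abstaining = 1,294); 2/3 of 1294 = 862.67, rounded up to 863, so 863 needed; 861 in favor. Not satisfied.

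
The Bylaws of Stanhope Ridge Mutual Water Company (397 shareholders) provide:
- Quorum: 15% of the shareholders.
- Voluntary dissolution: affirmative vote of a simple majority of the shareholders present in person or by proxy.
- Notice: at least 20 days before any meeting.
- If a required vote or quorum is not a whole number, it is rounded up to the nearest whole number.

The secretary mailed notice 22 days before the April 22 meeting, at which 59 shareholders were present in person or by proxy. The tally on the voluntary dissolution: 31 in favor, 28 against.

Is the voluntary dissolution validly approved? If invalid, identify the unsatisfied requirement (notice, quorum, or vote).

Notice: 22 days given; 20 required. Satisfied.
Quorum: 15% of 397 = 59.55, rounded up to 60; 59 present. Not satisfied.
Vote: requires a majority of those present (59); a majority of 59 is 30, so 30 needed; 31 in favor. Satisfied.

Invalid — quorum requirement not satisfied.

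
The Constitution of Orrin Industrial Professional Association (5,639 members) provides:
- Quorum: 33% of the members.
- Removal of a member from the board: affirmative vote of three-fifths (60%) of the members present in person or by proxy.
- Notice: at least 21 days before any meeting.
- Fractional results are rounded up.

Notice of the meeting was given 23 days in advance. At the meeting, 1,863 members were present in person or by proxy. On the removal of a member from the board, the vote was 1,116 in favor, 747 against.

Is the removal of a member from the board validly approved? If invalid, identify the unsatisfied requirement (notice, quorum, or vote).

Invalid — vote requirement not satisfied.

Notice: 23 days given; 21 required. Satisfied.
Quorum: 33% of 5,639 = 1,860.87, rounded up to 1,861; 1,863 present. Satisfied.
Vote: requires three-fifths of those present (1,863); 3/5 of 1863 = 1117.80, rounded up to 1118, so 1,118 needed; 1,116 in favor. Not satisfied.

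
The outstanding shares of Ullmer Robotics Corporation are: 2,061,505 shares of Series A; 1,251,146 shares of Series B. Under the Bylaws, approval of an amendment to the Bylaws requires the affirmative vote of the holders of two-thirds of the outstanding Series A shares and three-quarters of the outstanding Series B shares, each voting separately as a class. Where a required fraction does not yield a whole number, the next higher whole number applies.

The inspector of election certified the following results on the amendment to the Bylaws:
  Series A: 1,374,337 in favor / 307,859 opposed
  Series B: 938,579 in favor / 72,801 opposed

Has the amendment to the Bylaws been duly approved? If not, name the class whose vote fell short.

Approved — every class gave the required vote.

Series A: 2/3 of 2061505 = 1374336.67, rounded up to 1374337; 1,374,337 required, 1,374,337 in favor — approved.
Series B: 3/4 of 1251146 = 938359.50, rounded up to 938360; 938,360 required, 938,579 in favor — approved.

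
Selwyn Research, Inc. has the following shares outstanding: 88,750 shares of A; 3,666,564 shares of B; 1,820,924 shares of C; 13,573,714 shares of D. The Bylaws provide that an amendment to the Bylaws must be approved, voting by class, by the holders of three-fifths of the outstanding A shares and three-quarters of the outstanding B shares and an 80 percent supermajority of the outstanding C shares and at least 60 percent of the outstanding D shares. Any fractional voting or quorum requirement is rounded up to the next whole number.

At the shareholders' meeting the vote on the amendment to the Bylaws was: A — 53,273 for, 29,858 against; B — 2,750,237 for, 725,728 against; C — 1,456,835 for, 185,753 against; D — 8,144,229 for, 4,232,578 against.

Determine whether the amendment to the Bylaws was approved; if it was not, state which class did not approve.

A: 3/5 of 88750 = 53250; 53,250 required, 53,273 in favor — approved.
B: 3/4 of 3666564 = 2749923; 2,749,923 required, 2,750,237 in favor — approved.
C: 4/5 of 1820924 = 1456739.20, rounded up to 1456740; 1,456,740 required, 1,456,835 in favor — approved.
D: 3/5 of 13573714 = 8144228.40, rounded up to 8144229; 8,144,229 required, 8,144,229 in favor — approved.

Approved — every class gave the required vote.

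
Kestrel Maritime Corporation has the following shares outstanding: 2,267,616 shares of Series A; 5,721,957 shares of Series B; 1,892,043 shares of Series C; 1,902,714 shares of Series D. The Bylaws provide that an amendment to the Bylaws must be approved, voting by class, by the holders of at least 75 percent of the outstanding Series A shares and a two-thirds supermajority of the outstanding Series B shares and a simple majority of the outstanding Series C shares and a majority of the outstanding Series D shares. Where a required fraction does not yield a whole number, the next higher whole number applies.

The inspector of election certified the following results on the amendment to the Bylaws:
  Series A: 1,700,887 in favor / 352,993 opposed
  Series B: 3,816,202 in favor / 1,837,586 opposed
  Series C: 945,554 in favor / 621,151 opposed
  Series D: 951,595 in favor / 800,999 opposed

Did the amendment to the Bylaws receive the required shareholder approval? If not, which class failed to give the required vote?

Series A: 3/4 of 2267616 = 1700712; 1,700,712 required, 1,700,887 in favor — approved.
Series B: 2/3 of 5721957 = 3814638; 3,814,638 required, 3,816,202 in favor — approved.
Series C: a majority of 1892043 is 946022; 946,022 required, 945,554 in favor — not approved.
Series D: a majority of 1902714 is 951358; 951,358 required, 951,595 in favor — approved.

Not approved — the Series C shares did not give the required vote.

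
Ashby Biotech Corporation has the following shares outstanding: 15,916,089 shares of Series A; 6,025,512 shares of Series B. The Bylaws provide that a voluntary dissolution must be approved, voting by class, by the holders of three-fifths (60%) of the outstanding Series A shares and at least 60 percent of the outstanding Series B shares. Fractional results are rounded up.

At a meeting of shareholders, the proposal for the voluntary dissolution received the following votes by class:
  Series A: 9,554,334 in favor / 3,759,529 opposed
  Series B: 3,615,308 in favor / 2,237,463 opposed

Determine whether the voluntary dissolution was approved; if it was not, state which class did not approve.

Approved — every class gave the required vote.

Series A: 3/5 of 15916089 = 9549653.40, rounded up to 9549654; 9,549,654 required, 9,554,334 in favor — approved.
Series B: 3/5 of 6025512 = 3615307.20, rounded up to 3615308; 3,615,308 required, 3,615,308 in favor — approved.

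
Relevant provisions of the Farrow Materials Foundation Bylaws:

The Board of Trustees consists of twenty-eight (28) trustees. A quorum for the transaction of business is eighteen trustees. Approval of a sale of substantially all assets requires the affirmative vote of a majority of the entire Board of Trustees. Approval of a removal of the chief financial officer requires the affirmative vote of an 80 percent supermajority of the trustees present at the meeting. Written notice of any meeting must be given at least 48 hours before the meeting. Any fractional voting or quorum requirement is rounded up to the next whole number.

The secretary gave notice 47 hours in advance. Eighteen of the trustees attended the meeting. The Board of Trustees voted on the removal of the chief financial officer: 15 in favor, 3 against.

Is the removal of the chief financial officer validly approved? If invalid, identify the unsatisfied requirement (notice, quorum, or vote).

Invalid — notice requirement not satisfied.

Notice: 47 hours given; 48 required (47 < 48). Not satisfied.
Quorum: 18 present; quorum is 18. Satisfied.
Vote: the removal of the chief financial officer requires four-fifths of the trustees present (18). 4/5 of 18 = 14.40, rounded up to 15, so 15 affirmative votes are needed; 15 voted in favor. Satisfied.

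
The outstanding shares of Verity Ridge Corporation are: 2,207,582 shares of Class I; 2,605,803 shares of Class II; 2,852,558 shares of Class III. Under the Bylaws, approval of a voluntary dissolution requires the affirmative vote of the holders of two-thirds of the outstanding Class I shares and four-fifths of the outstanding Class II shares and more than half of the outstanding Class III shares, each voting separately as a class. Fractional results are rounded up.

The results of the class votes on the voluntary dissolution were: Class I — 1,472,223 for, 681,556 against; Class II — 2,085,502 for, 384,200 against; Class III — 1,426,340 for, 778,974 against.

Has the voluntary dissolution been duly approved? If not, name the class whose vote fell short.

Approved — every class gave the required vote.

Class I: 2/3 of 2207582 = 1471721.33, rounded up to 1471722; 1,471,722 required, 1,472,223 in favor — approved.
Class II: 4/5 of 2605803 = 2084642.40, rounded up to 2084643; 2,084,643 required, 2,085,502 in favor — approved.
Class III: a majority of 2852558 is 1426280; 1,426,280 required, 1,426,340 in favor — approved.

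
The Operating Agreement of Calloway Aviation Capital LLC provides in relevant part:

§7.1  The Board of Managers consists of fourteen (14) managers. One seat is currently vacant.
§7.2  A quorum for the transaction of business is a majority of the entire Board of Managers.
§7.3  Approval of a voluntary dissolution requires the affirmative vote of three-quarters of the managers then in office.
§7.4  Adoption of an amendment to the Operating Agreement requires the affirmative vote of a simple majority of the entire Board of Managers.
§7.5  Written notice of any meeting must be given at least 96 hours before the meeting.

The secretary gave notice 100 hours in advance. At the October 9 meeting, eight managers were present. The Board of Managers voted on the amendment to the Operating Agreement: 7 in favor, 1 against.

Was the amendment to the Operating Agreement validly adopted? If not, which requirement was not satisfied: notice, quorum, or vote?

Notice: 100 hours given; 96 required (100 ≥ 96). Satisfied.
Quorum: 8 present; quorum is 8. Satisfied.
Vote: the amendment to the Operating Agreement requires a majority of the entire Board of Managers (14). A majority of 14 is 8, so 8 affirmative votes are needed; 7 voted in favor. Not satisfied.

Invalid — vote requirement not satisfied.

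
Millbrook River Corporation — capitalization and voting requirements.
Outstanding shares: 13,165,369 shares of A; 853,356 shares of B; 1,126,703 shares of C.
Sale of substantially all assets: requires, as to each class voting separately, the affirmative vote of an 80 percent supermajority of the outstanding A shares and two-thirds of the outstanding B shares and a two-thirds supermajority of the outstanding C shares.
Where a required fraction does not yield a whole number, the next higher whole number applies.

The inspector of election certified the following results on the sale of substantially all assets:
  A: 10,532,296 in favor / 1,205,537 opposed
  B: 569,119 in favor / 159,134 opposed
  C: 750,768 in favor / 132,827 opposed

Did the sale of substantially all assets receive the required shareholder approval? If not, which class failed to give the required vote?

A: 4/5 of 13165369 = 10532295.20, rounded up to 10532296; 10,532,296 required, 10,532,296 in favor — approved.
B: 2/3 of 853356 = 568904; 568,904 required, 569,119 in favor — approved.
C: 2/3 of 1126703 = 751135.33, rounded up to 751136; 751,136 required, 750,768 in favor — not approved.

Not approved — the C shares did not give the required vote.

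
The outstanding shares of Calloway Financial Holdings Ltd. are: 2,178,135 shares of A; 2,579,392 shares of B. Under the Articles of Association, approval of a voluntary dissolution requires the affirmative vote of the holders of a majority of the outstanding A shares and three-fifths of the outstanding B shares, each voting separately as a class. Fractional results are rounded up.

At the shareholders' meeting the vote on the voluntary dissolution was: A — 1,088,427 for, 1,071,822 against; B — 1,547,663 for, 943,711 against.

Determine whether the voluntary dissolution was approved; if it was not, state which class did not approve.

Not approved — the A shares did not give the required vote.

A: a majority of 2178135 is 1089068; 1,089,068 required, 1,088,427 in favor — not approved.
B: 3/5 of 2579392 = 1547635.20, rounded up to 1547636; 1,547,636 required, 1,547,663 in favor — approved.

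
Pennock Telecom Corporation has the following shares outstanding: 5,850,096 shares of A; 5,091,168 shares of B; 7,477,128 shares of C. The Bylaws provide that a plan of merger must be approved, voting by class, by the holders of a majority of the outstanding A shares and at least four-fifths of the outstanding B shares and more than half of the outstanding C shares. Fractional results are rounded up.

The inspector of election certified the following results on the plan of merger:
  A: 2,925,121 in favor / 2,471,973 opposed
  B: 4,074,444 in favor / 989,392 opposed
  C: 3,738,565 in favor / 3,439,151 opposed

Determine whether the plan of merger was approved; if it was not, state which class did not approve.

A: a majority of 5850096 is 2925049; 2,925,049 required, 2,925,121 in favor — approved.
B: 4/5 of 5091168 = 4072934.40, rounded up to 4072935; 4,072,935 required, 4,074,444 in favor — approved.
C: a majority of 7477128 is 3738565; 3,738,565 required, 3,738,565 in favor — approved.

Approved — every class gave the required vote.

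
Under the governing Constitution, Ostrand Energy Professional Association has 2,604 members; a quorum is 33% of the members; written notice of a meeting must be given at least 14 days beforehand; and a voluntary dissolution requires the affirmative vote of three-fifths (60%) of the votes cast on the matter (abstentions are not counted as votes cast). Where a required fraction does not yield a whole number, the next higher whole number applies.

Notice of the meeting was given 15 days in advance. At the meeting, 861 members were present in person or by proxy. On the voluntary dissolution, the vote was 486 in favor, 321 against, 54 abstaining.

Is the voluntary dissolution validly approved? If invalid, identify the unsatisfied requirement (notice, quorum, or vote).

Valid — all requirements satisfied.

Notice: 15 days given; 14 required. Satisfied.
Quorum: 33% of 2,604 = 859.32, rounded up to 860; 861 present. Satisfied.
Vote: requires three-fifths of the votes cast (861 − 54 abstaining = 807); 3/5 of 807 = 484.20, rounded up to 485, so 485 needed; 486 in favor. Satisfied.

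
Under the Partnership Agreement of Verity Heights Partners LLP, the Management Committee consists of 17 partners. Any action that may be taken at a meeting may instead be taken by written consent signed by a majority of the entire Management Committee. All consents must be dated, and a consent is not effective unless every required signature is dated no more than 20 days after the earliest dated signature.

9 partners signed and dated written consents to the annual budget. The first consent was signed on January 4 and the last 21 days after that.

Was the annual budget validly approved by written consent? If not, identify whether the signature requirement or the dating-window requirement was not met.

Signatures required: a majority of 17 — a majority of 17 is 9, so 9 needed; 9 signed. Sufficient.
Dating window: the latest signature is 21 days after the earliest; the limit is 20 days. Outside the window.

Not effective — dating-window requirement not satisfied.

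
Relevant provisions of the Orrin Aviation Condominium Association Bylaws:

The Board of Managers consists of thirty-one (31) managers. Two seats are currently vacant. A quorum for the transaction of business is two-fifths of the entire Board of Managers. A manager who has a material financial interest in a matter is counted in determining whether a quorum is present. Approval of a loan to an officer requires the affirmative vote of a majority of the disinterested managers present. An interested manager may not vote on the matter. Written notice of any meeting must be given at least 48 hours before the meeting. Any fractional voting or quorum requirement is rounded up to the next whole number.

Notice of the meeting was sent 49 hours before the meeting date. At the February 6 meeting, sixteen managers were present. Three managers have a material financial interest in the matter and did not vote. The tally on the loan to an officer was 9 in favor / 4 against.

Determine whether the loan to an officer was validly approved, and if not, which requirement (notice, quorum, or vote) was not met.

Notice: 49 hours given; 48 required (49 ≥ 48). Satisfied.
Quorum: 16 present (interested managers count toward quorum); quorum is 13. Satisfied.
Vote: the loan to an officer requires a majority of the disinterested managers present (16 − 3 = 13). A majority of 13 is 7, so 7 affirmative votes are needed; 9 voted in favor. Satisfied.

Valid — all requirements satisfied.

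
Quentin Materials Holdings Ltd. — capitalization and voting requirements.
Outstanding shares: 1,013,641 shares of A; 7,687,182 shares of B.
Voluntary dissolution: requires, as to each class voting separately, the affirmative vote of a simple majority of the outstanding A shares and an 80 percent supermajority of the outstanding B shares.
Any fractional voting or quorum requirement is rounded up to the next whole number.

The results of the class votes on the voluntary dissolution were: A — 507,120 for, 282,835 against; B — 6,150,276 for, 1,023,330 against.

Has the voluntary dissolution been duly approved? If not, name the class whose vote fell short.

Approved — every class gave the required vote.

A: a majority of 1013641 is 506821; 506,821 required, 507,120 in favor — approved.
B: 4/5 of 7687182 = 6149745.60, rounded up to 6149746; 6,149,746 required, 6,150,276 in favor — approved.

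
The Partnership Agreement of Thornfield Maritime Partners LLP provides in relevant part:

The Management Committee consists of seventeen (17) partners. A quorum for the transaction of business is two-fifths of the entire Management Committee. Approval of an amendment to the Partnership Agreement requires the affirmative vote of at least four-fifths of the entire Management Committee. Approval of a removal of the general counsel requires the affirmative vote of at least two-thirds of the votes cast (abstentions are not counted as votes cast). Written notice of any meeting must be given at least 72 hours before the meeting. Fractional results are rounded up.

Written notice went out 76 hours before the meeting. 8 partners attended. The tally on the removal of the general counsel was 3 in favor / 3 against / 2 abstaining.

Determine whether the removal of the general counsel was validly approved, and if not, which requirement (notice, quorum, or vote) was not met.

Invalid — vote requirement not satisfied.

Notice: 76 hours given; 72 required (76 ≥ 72). Satisfied.
Quorum: 8 present; quorum is 7. Satisfied.
Vote: the removal of the general counsel requires two-thirds of the votes cast (8 present − 2 abstaining = 6). 2/3 of 6 = 4, so 4 affirmative votes are needed; 3 voted in favor. Not satisfied.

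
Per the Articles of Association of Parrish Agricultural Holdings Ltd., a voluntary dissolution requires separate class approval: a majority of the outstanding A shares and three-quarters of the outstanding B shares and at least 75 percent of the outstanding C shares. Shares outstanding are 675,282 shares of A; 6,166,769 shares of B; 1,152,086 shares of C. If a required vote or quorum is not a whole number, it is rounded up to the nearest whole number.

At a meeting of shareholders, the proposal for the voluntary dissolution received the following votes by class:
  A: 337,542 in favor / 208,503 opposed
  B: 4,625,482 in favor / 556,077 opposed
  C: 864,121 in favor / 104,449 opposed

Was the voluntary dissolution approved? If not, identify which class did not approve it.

Not approved — the A shares did not give the required vote.

A: a majority of 675282 is 337642; 337,642 required, 337,542 in favor — not approved.
B: 3/4 of 6166769 = 4625076.75, rounded up to 4625077; 4,625,077 required, 4,625,482 in favor — approved.
C: 3/4 of 1152086 = 864064.50, rounded up to 864065; 864,065 required, 864,121 in favor — approved.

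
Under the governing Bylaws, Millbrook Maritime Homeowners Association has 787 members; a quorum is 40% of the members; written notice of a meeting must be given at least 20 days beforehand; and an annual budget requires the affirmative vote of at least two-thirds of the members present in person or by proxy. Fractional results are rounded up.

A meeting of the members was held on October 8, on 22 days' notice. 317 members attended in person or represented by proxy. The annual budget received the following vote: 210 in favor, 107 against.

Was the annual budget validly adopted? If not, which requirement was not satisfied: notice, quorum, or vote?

Notice: 22 days given; 20 required. Satisfied.
Quorum: 40% of 787 = 314.80, rounded up to 315; 317 present. Satisfied.
Vote: requires two-thirds of those present (317); 2/3 of 317 = 211.33, rounded up to 212, so 212 needed; 210 in favor. Not satisfied.

Invalid — vote requirement not satisfied.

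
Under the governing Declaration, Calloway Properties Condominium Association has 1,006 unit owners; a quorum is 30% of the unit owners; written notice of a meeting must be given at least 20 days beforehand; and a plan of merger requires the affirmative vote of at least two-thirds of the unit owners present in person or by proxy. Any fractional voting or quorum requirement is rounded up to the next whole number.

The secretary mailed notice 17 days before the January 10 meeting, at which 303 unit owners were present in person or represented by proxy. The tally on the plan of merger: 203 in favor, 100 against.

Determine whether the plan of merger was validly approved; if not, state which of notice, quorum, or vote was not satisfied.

Invalid — notice requirement not satisfied.

Notice: 17 days given; 20 required. Not satisfied.
Quorum: 30% of 1,006 = 301.80, rounded up to 302; 303 present. Satisfied.
Vote: requires two-thirds of those present (303); 2/3 of 303 = 202, so 202 needed; 203 in favor. Satisfied.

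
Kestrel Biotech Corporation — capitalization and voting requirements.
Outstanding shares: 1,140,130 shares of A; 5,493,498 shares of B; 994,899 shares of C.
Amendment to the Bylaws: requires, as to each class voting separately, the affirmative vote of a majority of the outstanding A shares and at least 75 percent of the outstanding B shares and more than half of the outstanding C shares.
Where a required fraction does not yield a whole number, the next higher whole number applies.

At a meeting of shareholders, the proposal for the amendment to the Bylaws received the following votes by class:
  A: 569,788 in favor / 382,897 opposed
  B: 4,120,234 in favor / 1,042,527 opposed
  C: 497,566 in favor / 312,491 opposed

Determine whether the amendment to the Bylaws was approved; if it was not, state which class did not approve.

Not approved — the A shares did not give the required vote.

A: a majority of 1140130 is 570066; 570,066 required, 569,788 in favor — not approved.
B: 3/4 of 5493498 = 4120123.50, rounded up to 4120124; 4,120,124 required, 4,120,234 in favor — approved.
C: a majority of 994899 is 497450; 497,450 required, 497,566 in favor — approved.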